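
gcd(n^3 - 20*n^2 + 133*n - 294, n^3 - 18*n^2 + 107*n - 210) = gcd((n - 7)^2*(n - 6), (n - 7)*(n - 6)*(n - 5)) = n^2 - 13*n + 42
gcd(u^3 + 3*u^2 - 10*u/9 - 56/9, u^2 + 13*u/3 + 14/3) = u^2 + 13*u/3 + 14/3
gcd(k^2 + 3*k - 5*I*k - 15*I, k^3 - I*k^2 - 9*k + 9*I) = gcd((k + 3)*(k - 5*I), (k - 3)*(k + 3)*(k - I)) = k + 3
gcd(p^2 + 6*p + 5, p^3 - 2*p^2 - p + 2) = p + 1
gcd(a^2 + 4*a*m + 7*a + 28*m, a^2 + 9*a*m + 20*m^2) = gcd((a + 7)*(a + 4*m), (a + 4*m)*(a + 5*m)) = a + 4*m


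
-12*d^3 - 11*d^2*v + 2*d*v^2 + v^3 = (-3*d + v)*(d + v)*(4*d + v)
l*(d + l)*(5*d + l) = 5*d^2*l + 6*d*l^2 + l^3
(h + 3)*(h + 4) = h^2 + 7*h + 12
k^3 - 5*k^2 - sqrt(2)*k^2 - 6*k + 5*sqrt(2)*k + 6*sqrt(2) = (k - 6)*(k + 1)*(k - sqrt(2))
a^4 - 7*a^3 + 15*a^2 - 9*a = a*(a - 3)^2*(a - 1)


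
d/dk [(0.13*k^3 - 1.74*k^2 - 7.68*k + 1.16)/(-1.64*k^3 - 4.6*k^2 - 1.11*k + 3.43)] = (1.11022302462516e-16*k^5 - 3.4516*k^4 - 25.479*k^3 - 26.3517*k^2 - 1.2644*k - 25.0548)/(2.6896*k^6 + 15.088*k^5 + 24.8008*k^4 - 1.0384*k^3 - 30.3239*k^2 - 7.6146*k + 11.7649)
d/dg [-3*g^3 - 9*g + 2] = -9*g^2 - 9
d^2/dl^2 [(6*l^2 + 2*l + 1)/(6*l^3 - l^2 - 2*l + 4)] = 2*(216*l^6 + 216*l^5 + 396*l^4 - 1042*l^3 - 249*l^2 - 42*l + 120)/(216*l^9 - 108*l^8 - 198*l^7 + 503*l^6 - 78*l^5 - 288*l^4 + 328*l^3 - 96*l + 64)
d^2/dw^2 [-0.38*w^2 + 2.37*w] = -0.760000000000000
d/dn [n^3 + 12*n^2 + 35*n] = 3*n^2 + 24*n + 35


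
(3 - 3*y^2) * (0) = 0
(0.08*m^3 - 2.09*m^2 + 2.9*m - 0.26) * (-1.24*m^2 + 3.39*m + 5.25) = -0.0992*m^5 + 2.8628*m^4 - 10.2611*m^3 - 0.819100000000001*m^2 + 14.3436*m - 1.365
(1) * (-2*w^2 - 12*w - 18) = -2*w^2 - 12*w - 18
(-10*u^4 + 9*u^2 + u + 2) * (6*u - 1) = -60*u^5 + 10*u^4 + 54*u^3 - 3*u^2 + 11*u - 2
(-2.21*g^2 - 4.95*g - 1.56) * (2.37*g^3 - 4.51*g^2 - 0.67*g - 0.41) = -5.2377*g^5 - 1.7644*g^4 + 20.108*g^3 + 11.2582*g^2 + 3.0747*g + 0.6396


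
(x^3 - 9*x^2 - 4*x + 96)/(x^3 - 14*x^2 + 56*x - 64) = (x + 3)/(x - 2)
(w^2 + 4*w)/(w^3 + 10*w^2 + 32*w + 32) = w/(w^2 + 6*w + 8)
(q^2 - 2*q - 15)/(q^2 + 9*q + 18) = (q - 5)/(q + 6)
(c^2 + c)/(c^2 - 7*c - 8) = c/(c - 8)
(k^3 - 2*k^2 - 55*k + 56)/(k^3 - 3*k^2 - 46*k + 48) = (k + 7)/(k + 6)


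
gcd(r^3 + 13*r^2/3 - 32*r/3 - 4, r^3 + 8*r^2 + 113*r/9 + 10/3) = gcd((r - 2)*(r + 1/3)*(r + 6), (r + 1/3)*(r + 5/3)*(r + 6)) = r^2 + 19*r/3 + 2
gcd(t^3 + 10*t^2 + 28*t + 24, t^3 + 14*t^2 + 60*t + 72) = t^2 + 8*t + 12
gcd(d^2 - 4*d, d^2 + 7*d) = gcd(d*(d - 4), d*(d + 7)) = d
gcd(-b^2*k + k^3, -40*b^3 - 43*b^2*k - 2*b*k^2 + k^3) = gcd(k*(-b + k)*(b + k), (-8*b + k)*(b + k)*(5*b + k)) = b + k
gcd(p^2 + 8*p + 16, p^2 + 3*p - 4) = p + 4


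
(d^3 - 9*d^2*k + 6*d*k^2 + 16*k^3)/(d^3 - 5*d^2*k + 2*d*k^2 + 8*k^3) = (d - 8*k)/(d - 4*k)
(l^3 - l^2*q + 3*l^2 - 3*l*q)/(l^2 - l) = (l^2 - l*q + 3*l - 3*q)/(l - 1)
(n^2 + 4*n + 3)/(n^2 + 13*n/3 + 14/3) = 3*(n^2 + 4*n + 3)/(3*n^2 + 13*n + 14)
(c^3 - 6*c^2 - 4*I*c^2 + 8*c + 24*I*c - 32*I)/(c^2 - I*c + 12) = (c^2 - 6*c + 8)/(c + 3*I)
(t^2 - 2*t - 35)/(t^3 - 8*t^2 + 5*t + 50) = (t^2 - 2*t - 35)/(t^3 - 8*t^2 + 5*t + 50)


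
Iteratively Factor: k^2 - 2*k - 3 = (k + 1)*(k - 3)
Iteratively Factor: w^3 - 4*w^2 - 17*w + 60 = (w - 3)*(w^2 - w - 20) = (w - 5)*(w - 3)*(w + 4)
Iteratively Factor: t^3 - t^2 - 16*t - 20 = (t + 2)*(t^2 - 3*t - 10) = (t - 5)*(t + 2)*(t + 2)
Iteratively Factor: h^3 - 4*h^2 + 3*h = (h)*(h^2 - 4*h + 3) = h*(h - 1)*(h - 3)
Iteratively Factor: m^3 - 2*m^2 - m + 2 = (m + 1)*(m^2 - 3*m + 2) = (m - 2)*(m + 1)*(m - 1)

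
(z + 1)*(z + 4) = z^2 + 5*z + 4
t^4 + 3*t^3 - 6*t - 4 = (t + 1)*(t + 2)*(t - sqrt(2))*(t + sqrt(2))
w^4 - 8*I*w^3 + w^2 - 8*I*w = w*(w - 8*I)*(w - I)*(w + I)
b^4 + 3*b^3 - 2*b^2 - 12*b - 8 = (b - 2)*(b + 1)*(b + 2)^2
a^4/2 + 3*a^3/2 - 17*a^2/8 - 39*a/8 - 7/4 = (a/2 + 1/2)*(a - 2)*(a + 1/2)*(a + 7/2)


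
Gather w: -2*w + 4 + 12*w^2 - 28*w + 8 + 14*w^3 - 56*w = 14*w^3 + 12*w^2 - 86*w + 12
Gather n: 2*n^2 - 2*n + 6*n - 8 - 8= 2*n^2 + 4*n - 16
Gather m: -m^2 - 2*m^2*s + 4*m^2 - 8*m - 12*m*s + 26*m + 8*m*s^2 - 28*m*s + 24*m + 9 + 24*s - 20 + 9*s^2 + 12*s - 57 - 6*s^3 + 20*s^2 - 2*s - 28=m^2*(3 - 2*s) + m*(8*s^2 - 40*s + 42) - 6*s^3 + 29*s^2 + 34*s - 96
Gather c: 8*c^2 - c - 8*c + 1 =8*c^2 - 9*c + 1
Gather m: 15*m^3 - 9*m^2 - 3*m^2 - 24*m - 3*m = 15*m^3 - 12*m^2 - 27*m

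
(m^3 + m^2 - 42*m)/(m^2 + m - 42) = m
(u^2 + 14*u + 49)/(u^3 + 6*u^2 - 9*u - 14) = (u + 7)/(u^2 - u - 2)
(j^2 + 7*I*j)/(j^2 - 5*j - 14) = j*(j + 7*I)/(j^2 - 5*j - 14)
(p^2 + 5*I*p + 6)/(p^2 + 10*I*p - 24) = (p - I)/(p + 4*I)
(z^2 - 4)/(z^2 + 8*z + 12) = (z - 2)/(z + 6)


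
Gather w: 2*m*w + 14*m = 2*m*w + 14*m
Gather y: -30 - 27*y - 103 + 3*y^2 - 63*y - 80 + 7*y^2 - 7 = 10*y^2 - 90*y - 220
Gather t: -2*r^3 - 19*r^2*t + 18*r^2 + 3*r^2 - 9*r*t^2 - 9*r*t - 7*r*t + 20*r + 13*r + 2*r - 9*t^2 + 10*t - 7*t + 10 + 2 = -2*r^3 + 21*r^2 + 35*r + t^2*(-9*r - 9) + t*(-19*r^2 - 16*r + 3) + 12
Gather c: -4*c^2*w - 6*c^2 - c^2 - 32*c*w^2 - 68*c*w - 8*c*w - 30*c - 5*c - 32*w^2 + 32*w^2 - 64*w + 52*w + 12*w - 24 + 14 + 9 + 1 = c^2*(-4*w - 7) + c*(-32*w^2 - 76*w - 35)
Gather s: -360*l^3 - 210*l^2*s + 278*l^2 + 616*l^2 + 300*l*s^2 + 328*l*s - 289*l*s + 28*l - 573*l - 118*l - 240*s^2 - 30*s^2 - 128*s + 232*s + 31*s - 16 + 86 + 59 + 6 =-360*l^3 + 894*l^2 - 663*l + s^2*(300*l - 270) + s*(-210*l^2 + 39*l + 135) + 135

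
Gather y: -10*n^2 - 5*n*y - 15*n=-10*n^2 - 5*n*y - 15*n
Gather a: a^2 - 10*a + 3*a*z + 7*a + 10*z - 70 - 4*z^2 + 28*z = a^2 + a*(3*z - 3) - 4*z^2 + 38*z - 70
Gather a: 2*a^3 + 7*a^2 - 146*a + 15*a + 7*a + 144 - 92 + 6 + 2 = 2*a^3 + 7*a^2 - 124*a + 60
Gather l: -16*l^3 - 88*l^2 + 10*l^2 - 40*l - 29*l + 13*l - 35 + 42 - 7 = -16*l^3 - 78*l^2 - 56*l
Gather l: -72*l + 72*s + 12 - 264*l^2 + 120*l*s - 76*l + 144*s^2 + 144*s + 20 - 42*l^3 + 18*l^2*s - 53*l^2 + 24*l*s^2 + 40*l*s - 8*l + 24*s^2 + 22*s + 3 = -42*l^3 + l^2*(18*s - 317) + l*(24*s^2 + 160*s - 156) + 168*s^2 + 238*s + 35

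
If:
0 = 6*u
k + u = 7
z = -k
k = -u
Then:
No Solution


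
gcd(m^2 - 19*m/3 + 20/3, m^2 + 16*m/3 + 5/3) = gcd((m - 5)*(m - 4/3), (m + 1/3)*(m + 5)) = 1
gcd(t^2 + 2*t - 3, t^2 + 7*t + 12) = t + 3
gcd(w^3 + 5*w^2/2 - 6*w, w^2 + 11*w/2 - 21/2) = w - 3/2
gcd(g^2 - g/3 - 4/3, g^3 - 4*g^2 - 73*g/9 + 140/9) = g - 4/3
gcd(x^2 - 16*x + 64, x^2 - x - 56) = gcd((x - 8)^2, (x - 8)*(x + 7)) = x - 8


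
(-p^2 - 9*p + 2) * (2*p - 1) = -2*p^3 - 17*p^2 + 13*p - 2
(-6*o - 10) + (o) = -5*o - 10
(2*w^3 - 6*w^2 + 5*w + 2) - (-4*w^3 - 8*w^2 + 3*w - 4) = 6*w^3 + 2*w^2 + 2*w + 6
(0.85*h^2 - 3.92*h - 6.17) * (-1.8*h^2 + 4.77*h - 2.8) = -1.53*h^4 + 11.1105*h^3 - 9.9724*h^2 - 18.4549*h + 17.276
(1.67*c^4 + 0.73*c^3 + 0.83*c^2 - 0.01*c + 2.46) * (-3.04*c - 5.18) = -5.0768*c^5 - 10.8698*c^4 - 6.3046*c^3 - 4.269*c^2 - 7.4266*c - 12.7428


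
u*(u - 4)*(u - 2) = u^3 - 6*u^2 + 8*u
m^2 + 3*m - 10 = (m - 2)*(m + 5)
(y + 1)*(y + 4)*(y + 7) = y^3 + 12*y^2 + 39*y + 28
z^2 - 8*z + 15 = (z - 5)*(z - 3)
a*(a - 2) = a^2 - 2*a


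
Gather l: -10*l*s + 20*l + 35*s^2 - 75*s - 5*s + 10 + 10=l*(20 - 10*s) + 35*s^2 - 80*s + 20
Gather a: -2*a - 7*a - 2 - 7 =-9*a - 9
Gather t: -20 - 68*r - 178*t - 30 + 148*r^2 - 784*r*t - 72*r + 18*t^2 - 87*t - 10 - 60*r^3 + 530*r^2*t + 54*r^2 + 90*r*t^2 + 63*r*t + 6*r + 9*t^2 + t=-60*r^3 + 202*r^2 - 134*r + t^2*(90*r + 27) + t*(530*r^2 - 721*r - 264) - 60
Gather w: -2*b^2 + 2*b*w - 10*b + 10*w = -2*b^2 - 10*b + w*(2*b + 10)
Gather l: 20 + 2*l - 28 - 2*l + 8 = 0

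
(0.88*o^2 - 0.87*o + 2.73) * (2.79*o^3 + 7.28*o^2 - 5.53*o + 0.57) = 2.4552*o^5 + 3.9791*o^4 - 3.5833*o^3 + 25.1871*o^2 - 15.5928*o + 1.5561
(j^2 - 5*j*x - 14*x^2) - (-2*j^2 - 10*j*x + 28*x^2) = 3*j^2 + 5*j*x - 42*x^2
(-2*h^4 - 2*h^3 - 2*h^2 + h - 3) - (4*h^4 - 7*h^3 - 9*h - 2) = -6*h^4 + 5*h^3 - 2*h^2 + 10*h - 1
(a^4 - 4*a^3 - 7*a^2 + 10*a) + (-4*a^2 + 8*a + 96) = a^4 - 4*a^3 - 11*a^2 + 18*a + 96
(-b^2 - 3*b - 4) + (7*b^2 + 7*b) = 6*b^2 + 4*b - 4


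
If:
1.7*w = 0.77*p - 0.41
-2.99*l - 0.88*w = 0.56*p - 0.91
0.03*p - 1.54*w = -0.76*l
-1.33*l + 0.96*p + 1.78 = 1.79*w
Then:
No Solution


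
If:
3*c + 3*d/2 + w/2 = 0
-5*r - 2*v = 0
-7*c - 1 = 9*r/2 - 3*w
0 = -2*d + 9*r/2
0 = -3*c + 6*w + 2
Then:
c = -40/21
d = 89/21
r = 356/189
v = -890/189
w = -9/7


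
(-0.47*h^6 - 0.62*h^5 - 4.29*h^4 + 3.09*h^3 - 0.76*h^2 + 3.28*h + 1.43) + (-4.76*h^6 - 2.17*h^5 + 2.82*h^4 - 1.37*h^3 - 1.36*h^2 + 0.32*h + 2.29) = -5.23*h^6 - 2.79*h^5 - 1.47*h^4 + 1.72*h^3 - 2.12*h^2 + 3.6*h + 3.72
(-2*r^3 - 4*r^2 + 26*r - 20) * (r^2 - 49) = -2*r^5 - 4*r^4 + 124*r^3 + 176*r^2 - 1274*r + 980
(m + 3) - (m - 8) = 11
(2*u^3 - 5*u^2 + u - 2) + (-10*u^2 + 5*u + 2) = 2*u^3 - 15*u^2 + 6*u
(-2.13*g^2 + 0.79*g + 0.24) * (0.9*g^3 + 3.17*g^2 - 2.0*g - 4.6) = -1.917*g^5 - 6.0411*g^4 + 6.9803*g^3 + 8.9788*g^2 - 4.114*g - 1.104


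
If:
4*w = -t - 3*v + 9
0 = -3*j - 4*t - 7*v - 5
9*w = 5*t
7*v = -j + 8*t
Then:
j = -8899/1162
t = 999/1162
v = 2413/1162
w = 555/1162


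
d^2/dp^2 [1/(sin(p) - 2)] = (-2*sin(p) + cos(p)^2 + 1)/(sin(p) - 2)^3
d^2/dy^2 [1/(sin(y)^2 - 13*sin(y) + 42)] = (-4*sin(y)^4 + 39*sin(y)^3 + 5*sin(y)^2 - 624*sin(y) + 254)/(sin(y)^2 - 13*sin(y) + 42)^3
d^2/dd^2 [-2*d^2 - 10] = -4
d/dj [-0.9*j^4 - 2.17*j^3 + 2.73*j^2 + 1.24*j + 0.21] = -3.6*j^3 - 6.51*j^2 + 5.46*j + 1.24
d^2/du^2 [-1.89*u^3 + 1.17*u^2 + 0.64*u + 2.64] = 2.34 - 11.34*u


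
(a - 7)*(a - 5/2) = a^2 - 19*a/2 + 35/2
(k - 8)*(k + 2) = k^2 - 6*k - 16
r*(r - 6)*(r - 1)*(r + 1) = r^4 - 6*r^3 - r^2 + 6*r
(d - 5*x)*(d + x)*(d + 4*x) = d^3 - 21*d*x^2 - 20*x^3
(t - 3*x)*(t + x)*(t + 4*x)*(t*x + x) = t^4*x + 2*t^3*x^2 + t^3*x - 11*t^2*x^3 + 2*t^2*x^2 - 12*t*x^4 - 11*t*x^3 - 12*x^4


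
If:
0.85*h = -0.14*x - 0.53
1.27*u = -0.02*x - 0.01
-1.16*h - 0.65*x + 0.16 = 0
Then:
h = -0.94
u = -0.04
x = 1.92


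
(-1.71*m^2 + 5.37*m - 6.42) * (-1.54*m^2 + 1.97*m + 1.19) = 2.6334*m^4 - 11.6385*m^3 + 18.4308*m^2 - 6.2571*m - 7.6398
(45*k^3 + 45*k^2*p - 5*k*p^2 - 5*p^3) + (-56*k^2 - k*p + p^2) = 45*k^3 + 45*k^2*p - 56*k^2 - 5*k*p^2 - k*p - 5*p^3 + p^2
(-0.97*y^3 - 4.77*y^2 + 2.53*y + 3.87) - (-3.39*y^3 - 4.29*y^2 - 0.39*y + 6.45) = 2.42*y^3 - 0.48*y^2 + 2.92*y - 2.58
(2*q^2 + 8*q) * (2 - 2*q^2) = -4*q^4 - 16*q^3 + 4*q^2 + 16*q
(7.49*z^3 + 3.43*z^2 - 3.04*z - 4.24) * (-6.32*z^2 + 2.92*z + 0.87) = -47.3368*z^5 + 0.193199999999997*z^4 + 35.7447*z^3 + 20.9041*z^2 - 15.0256*z - 3.6888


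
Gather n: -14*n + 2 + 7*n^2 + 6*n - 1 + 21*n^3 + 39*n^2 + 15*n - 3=21*n^3 + 46*n^2 + 7*n - 2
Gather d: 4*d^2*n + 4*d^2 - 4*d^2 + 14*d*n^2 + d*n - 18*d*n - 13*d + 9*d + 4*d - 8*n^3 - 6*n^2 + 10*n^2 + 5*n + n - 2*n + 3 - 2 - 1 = 4*d^2*n + d*(14*n^2 - 17*n) - 8*n^3 + 4*n^2 + 4*n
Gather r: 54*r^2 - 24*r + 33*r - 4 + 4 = 54*r^2 + 9*r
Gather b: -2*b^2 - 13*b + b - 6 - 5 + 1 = -2*b^2 - 12*b - 10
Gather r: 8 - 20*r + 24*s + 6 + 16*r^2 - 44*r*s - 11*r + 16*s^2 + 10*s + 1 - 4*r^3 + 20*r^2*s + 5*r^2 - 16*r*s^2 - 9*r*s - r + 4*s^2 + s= -4*r^3 + r^2*(20*s + 21) + r*(-16*s^2 - 53*s - 32) + 20*s^2 + 35*s + 15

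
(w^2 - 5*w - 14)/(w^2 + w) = (w^2 - 5*w - 14)/(w*(w + 1))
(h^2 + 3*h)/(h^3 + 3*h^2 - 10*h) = (h + 3)/(h^2 + 3*h - 10)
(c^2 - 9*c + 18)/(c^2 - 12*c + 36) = (c - 3)/(c - 6)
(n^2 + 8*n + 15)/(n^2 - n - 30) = (n + 3)/(n - 6)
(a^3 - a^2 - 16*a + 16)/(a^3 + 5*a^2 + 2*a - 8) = (a - 4)/(a + 2)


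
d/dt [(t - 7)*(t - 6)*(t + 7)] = 3*t^2 - 12*t - 49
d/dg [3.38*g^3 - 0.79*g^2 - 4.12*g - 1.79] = 10.14*g^2 - 1.58*g - 4.12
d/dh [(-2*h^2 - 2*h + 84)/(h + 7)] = -2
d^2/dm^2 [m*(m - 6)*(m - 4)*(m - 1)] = 12*m^2 - 66*m + 68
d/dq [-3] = 0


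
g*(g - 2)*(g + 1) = g^3 - g^2 - 2*g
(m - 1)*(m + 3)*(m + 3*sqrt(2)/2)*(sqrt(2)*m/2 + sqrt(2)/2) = sqrt(2)*m^4/2 + 3*m^3/2 + 3*sqrt(2)*m^3/2 - sqrt(2)*m^2/2 + 9*m^2/2 - 3*sqrt(2)*m/2 - 3*m/2 - 9/2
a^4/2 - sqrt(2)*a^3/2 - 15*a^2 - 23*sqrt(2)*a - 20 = (a/2 + sqrt(2)/2)*(a - 5*sqrt(2))*(a + sqrt(2))*(a + 2*sqrt(2))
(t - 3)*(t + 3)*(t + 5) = t^3 + 5*t^2 - 9*t - 45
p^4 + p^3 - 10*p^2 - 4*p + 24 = (p - 2)^2*(p + 2)*(p + 3)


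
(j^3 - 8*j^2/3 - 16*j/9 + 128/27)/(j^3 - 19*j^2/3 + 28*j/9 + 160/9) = (j - 4/3)/(j - 5)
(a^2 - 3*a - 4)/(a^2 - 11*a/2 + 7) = 2*(a^2 - 3*a - 4)/(2*a^2 - 11*a + 14)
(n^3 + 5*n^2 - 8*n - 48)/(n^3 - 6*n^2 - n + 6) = (n^3 + 5*n^2 - 8*n - 48)/(n^3 - 6*n^2 - n + 6)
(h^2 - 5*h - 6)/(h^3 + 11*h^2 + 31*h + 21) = (h - 6)/(h^2 + 10*h + 21)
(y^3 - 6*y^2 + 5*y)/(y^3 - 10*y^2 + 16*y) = (y^2 - 6*y + 5)/(y^2 - 10*y + 16)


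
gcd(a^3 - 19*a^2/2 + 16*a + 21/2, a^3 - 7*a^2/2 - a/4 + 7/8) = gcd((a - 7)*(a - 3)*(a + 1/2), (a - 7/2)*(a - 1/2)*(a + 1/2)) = a + 1/2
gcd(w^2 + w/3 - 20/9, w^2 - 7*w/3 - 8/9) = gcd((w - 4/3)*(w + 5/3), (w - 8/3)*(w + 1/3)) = 1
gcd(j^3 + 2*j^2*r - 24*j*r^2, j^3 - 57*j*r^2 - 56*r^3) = 1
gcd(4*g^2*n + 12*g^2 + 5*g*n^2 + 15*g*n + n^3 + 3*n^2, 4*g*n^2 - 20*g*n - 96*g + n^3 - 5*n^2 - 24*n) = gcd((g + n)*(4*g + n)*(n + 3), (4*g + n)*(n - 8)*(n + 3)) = 4*g*n + 12*g + n^2 + 3*n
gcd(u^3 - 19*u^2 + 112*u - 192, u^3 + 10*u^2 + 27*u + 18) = 1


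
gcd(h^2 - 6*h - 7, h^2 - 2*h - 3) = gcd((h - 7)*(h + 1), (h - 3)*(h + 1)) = h + 1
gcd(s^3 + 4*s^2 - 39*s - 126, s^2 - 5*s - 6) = s - 6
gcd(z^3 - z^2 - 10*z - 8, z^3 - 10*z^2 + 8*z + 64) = z^2 - 2*z - 8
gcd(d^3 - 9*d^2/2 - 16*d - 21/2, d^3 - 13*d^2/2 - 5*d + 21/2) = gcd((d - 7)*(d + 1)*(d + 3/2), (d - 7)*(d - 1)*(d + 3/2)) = d^2 - 11*d/2 - 21/2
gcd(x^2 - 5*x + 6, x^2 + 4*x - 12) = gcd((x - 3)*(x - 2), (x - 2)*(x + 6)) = x - 2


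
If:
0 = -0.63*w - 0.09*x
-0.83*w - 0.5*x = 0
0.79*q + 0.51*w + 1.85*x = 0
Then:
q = 0.00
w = 0.00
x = 0.00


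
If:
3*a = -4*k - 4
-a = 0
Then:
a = 0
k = -1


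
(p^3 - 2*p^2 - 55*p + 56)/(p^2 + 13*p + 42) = (p^2 - 9*p + 8)/(p + 6)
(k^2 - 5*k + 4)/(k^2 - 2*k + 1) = (k - 4)/(k - 1)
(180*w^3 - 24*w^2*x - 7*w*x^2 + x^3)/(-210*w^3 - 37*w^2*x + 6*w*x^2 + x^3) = (-6*w + x)/(7*w + x)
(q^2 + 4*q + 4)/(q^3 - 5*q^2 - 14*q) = (q + 2)/(q*(q - 7))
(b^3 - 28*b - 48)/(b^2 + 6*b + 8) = b - 6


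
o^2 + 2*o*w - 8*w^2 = (o - 2*w)*(o + 4*w)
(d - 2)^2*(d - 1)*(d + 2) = d^4 - 3*d^3 - 2*d^2 + 12*d - 8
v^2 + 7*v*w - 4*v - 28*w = (v - 4)*(v + 7*w)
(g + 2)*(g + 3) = g^2 + 5*g + 6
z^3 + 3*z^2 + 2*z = z*(z + 1)*(z + 2)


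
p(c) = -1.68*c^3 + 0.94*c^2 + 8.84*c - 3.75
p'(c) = -5.04*c^2 + 1.88*c + 8.84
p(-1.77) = -7.14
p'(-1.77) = -10.28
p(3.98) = -59.59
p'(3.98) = -63.51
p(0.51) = 0.78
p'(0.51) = 8.49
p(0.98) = 4.23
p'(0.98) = 5.84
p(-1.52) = -9.12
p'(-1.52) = -5.66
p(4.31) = -82.69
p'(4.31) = -76.68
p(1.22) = 5.38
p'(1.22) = 3.63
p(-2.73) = 13.30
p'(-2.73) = -33.86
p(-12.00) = 2928.57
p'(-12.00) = -739.48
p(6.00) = -279.75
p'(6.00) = -161.32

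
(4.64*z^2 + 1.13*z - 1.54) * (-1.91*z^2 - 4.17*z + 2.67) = -8.8624*z^4 - 21.5071*z^3 + 10.6181*z^2 + 9.4389*z - 4.1118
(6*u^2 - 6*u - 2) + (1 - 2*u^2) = 4*u^2 - 6*u - 1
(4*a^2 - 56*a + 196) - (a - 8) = 4*a^2 - 57*a + 204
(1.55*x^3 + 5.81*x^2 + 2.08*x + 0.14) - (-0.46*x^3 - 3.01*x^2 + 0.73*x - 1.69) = 2.01*x^3 + 8.82*x^2 + 1.35*x + 1.83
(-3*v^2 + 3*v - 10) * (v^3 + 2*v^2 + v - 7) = -3*v^5 - 3*v^4 - 7*v^3 + 4*v^2 - 31*v + 70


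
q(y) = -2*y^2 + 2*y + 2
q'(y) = 2 - 4*y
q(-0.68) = -0.28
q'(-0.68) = 4.72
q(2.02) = -2.12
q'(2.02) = -6.08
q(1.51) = 0.46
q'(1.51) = -4.04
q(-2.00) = -10.00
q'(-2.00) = 10.00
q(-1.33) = -4.20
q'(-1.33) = 7.32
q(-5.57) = -71.19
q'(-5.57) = 24.28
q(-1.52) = -5.66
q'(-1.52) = 8.08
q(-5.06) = -59.33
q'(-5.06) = 22.24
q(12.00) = -262.00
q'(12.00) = -46.00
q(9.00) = -142.00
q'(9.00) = -34.00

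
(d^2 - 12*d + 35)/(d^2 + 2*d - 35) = (d - 7)/(d + 7)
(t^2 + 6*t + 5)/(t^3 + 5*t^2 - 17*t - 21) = (t + 5)/(t^2 + 4*t - 21)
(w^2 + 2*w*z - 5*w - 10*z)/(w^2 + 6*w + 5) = (w^2 + 2*w*z - 5*w - 10*z)/(w^2 + 6*w + 5)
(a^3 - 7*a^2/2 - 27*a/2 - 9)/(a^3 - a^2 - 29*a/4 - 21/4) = 2*(a - 6)/(2*a - 7)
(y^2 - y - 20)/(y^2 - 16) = (y - 5)/(y - 4)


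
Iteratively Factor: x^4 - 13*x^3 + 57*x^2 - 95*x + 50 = (x - 5)*(x^3 - 8*x^2 + 17*x - 10) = (x - 5)*(x - 2)*(x^2 - 6*x + 5) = (x - 5)^2*(x - 2)*(x - 1)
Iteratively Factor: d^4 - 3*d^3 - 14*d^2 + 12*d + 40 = (d + 2)*(d^3 - 5*d^2 - 4*d + 20) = (d + 2)^2*(d^2 - 7*d + 10) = (d - 2)*(d + 2)^2*(d - 5)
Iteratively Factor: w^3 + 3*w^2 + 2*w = (w + 2)*(w^2 + w) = (w + 1)*(w + 2)*(w)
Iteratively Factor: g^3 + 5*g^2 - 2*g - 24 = (g + 3)*(g^2 + 2*g - 8) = (g + 3)*(g + 4)*(g - 2)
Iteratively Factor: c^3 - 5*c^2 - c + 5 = (c + 1)*(c^2 - 6*c + 5) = (c - 5)*(c + 1)*(c - 1)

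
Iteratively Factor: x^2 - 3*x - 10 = (x + 2)*(x - 5)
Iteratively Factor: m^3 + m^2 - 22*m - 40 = (m + 4)*(m^2 - 3*m - 10) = (m + 2)*(m + 4)*(m - 5)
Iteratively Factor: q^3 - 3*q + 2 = (q - 1)*(q^2 + q - 2) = (q - 1)*(q + 2)*(q - 1)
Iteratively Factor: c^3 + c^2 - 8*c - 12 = (c + 2)*(c^2 - c - 6) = (c + 2)^2*(c - 3)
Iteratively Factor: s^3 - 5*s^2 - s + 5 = (s - 5)*(s^2 - 1) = (s - 5)*(s - 1)*(s + 1)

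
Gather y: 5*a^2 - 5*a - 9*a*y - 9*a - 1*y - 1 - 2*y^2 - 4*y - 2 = 5*a^2 - 14*a - 2*y^2 + y*(-9*a - 5) - 3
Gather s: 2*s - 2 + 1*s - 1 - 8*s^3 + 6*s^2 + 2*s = -8*s^3 + 6*s^2 + 5*s - 3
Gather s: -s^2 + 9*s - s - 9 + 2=-s^2 + 8*s - 7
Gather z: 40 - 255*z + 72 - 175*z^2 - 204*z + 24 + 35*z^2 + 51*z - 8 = -140*z^2 - 408*z + 128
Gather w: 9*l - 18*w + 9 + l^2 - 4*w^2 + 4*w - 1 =l^2 + 9*l - 4*w^2 - 14*w + 8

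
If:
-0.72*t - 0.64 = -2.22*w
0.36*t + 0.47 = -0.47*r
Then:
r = -2.36170212765957*w - 0.319148936170213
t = 3.08333333333333*w - 0.888888888888889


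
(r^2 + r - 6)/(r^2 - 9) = (r - 2)/(r - 3)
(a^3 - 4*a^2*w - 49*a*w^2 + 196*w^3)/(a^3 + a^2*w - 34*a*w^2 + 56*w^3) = (-a + 7*w)/(-a + 2*w)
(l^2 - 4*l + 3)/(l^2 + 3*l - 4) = (l - 3)/(l + 4)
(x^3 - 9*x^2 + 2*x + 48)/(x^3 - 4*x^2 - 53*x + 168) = (x + 2)/(x + 7)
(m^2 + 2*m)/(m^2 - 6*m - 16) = m/(m - 8)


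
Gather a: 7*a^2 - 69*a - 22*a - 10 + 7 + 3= 7*a^2 - 91*a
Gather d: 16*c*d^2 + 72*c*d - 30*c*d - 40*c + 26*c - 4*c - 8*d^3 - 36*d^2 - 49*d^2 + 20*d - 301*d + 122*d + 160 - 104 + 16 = -18*c - 8*d^3 + d^2*(16*c - 85) + d*(42*c - 159) + 72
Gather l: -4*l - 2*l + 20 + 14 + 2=36 - 6*l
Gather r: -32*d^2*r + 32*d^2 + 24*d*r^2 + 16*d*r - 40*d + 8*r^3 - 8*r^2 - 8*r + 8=32*d^2 - 40*d + 8*r^3 + r^2*(24*d - 8) + r*(-32*d^2 + 16*d - 8) + 8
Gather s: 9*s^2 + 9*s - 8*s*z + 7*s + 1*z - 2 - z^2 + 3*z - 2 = 9*s^2 + s*(16 - 8*z) - z^2 + 4*z - 4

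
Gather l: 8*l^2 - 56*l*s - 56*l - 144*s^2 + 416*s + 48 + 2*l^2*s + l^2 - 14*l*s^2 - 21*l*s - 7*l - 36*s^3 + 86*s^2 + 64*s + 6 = l^2*(2*s + 9) + l*(-14*s^2 - 77*s - 63) - 36*s^3 - 58*s^2 + 480*s + 54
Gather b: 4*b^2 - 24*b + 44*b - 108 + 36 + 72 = 4*b^2 + 20*b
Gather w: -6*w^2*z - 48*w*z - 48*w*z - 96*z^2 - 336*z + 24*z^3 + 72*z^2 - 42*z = -6*w^2*z - 96*w*z + 24*z^3 - 24*z^2 - 378*z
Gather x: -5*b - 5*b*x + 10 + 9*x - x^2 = -5*b - x^2 + x*(9 - 5*b) + 10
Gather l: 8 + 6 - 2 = 12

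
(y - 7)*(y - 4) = y^2 - 11*y + 28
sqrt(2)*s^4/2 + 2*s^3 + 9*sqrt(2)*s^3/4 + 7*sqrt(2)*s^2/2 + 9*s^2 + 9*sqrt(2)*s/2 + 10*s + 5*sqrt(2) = (s + 2)*(s + 5/2)*(s + sqrt(2))*(sqrt(2)*s/2 + 1)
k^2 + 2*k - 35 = (k - 5)*(k + 7)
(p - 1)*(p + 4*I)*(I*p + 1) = I*p^3 - 3*p^2 - I*p^2 + 3*p + 4*I*p - 4*I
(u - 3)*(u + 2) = u^2 - u - 6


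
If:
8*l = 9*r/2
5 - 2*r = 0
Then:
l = 45/32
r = 5/2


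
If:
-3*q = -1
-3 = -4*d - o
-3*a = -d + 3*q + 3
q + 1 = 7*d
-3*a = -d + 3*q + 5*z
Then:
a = -80/63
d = 4/21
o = 47/21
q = 1/3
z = 3/5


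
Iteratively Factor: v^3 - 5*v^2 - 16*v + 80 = (v - 5)*(v^2 - 16) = (v - 5)*(v + 4)*(v - 4)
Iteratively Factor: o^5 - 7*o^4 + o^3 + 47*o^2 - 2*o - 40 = (o + 2)*(o^4 - 9*o^3 + 19*o^2 + 9*o - 20) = (o - 4)*(o + 2)*(o^3 - 5*o^2 - o + 5) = (o - 4)*(o + 1)*(o + 2)*(o^2 - 6*o + 5) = (o - 4)*(o - 1)*(o + 1)*(o + 2)*(o - 5)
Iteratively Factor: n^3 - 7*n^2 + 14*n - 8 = (n - 1)*(n^2 - 6*n + 8) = (n - 4)*(n - 1)*(n - 2)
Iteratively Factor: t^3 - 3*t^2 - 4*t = (t + 1)*(t^2 - 4*t) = t*(t + 1)*(t - 4)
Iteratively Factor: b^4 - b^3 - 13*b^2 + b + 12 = (b - 4)*(b^3 + 3*b^2 - b - 3) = (b - 4)*(b - 1)*(b^2 + 4*b + 3) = (b - 4)*(b - 1)*(b + 3)*(b + 1)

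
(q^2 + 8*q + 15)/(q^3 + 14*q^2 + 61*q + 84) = (q + 5)/(q^2 + 11*q + 28)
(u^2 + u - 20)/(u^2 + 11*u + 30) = (u - 4)/(u + 6)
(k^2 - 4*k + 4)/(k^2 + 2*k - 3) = (k^2 - 4*k + 4)/(k^2 + 2*k - 3)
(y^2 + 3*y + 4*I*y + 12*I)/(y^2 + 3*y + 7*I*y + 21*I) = (y + 4*I)/(y + 7*I)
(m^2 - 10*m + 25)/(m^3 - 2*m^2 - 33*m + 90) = (m - 5)/(m^2 + 3*m - 18)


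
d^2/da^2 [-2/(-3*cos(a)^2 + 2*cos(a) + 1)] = (-72*sin(a)^4 + 68*sin(a)^2 - 41*cos(a) + 9*cos(3*a) + 32)/((cos(a) - 1)^3*(3*cos(a) + 1)^3)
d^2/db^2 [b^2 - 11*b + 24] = 2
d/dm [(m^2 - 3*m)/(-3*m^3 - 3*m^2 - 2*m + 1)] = (3*m^4 - 18*m^3 - 11*m^2 + 2*m - 3)/(9*m^6 + 18*m^5 + 21*m^4 + 6*m^3 - 2*m^2 - 4*m + 1)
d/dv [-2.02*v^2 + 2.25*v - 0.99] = 2.25 - 4.04*v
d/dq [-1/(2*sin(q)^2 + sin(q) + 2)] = (4*sin(q) + 1)*cos(q)/(sin(q) - cos(2*q) + 3)^2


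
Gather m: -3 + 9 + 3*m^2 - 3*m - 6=3*m^2 - 3*m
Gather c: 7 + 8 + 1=16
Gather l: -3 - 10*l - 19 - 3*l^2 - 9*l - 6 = -3*l^2 - 19*l - 28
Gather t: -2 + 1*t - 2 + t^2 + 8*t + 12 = t^2 + 9*t + 8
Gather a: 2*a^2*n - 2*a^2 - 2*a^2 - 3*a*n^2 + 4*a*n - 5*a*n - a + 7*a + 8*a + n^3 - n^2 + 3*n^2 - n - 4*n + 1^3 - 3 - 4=a^2*(2*n - 4) + a*(-3*n^2 - n + 14) + n^3 + 2*n^2 - 5*n - 6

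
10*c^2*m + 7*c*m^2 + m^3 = m*(2*c + m)*(5*c + m)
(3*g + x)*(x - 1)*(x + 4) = 3*g*x^2 + 9*g*x - 12*g + x^3 + 3*x^2 - 4*x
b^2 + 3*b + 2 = (b + 1)*(b + 2)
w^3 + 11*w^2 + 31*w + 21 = (w + 1)*(w + 3)*(w + 7)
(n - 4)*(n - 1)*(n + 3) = n^3 - 2*n^2 - 11*n + 12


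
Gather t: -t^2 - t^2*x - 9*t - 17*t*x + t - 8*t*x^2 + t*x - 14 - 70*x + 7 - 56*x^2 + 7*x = t^2*(-x - 1) + t*(-8*x^2 - 16*x - 8) - 56*x^2 - 63*x - 7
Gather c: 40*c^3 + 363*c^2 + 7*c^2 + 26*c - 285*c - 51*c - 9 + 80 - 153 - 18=40*c^3 + 370*c^2 - 310*c - 100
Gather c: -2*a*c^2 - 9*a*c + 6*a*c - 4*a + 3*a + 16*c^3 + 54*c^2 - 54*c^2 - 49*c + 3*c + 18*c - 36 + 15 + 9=-2*a*c^2 - a + 16*c^3 + c*(-3*a - 28) - 12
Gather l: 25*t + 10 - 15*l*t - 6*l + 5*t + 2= l*(-15*t - 6) + 30*t + 12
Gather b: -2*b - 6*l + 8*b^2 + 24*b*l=8*b^2 + b*(24*l - 2) - 6*l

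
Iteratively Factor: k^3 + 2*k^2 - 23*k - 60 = (k + 3)*(k^2 - k - 20) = (k + 3)*(k + 4)*(k - 5)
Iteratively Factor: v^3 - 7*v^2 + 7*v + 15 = (v + 1)*(v^2 - 8*v + 15) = (v - 3)*(v + 1)*(v - 5)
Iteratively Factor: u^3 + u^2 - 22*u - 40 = (u + 2)*(u^2 - u - 20) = (u + 2)*(u + 4)*(u - 5)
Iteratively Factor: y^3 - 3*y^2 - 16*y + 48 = (y + 4)*(y^2 - 7*y + 12) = (y - 4)*(y + 4)*(y - 3)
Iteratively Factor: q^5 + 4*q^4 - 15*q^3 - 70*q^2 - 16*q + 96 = (q + 4)*(q^4 - 15*q^2 - 10*q + 24) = (q + 2)*(q + 4)*(q^3 - 2*q^2 - 11*q + 12) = (q + 2)*(q + 3)*(q + 4)*(q^2 - 5*q + 4) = (q - 4)*(q + 2)*(q + 3)*(q + 4)*(q - 1)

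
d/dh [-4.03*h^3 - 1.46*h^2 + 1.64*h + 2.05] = -12.09*h^2 - 2.92*h + 1.64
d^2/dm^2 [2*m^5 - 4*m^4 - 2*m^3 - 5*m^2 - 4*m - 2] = 40*m^3 - 48*m^2 - 12*m - 10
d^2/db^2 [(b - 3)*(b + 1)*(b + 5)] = 6*b + 6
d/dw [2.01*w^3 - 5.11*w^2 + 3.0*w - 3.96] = 6.03*w^2 - 10.22*w + 3.0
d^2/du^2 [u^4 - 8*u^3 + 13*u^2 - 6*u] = 12*u^2 - 48*u + 26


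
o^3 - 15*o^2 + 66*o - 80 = (o - 8)*(o - 5)*(o - 2)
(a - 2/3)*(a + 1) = a^2 + a/3 - 2/3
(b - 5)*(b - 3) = b^2 - 8*b + 15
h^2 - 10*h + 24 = (h - 6)*(h - 4)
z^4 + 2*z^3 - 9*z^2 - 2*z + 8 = (z - 2)*(z - 1)*(z + 1)*(z + 4)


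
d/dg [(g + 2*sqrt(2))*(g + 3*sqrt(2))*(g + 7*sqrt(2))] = 3*g^2 + 24*sqrt(2)*g + 82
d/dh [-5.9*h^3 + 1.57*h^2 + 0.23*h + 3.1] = -17.7*h^2 + 3.14*h + 0.23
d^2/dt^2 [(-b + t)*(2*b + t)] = 2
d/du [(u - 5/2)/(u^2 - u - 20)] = (u^2 - u - (2*u - 5)*(2*u - 1)/2 - 20)/(-u^2 + u + 20)^2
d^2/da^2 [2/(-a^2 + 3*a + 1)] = 4*(-a^2 + 3*a + (2*a - 3)^2 + 1)/(-a^2 + 3*a + 1)^3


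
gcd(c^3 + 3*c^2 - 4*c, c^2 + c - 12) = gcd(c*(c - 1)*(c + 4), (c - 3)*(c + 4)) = c + 4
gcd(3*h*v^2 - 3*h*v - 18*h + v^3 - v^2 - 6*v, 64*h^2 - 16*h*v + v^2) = 1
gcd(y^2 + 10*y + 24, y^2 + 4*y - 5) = 1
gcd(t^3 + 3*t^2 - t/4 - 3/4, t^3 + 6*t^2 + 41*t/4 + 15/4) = t^2 + 7*t/2 + 3/2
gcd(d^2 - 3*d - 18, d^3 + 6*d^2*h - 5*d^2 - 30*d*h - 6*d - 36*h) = d - 6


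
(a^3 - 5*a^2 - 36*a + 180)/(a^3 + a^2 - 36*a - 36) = (a - 5)/(a + 1)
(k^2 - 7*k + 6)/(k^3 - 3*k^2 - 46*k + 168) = (k - 1)/(k^2 + 3*k - 28)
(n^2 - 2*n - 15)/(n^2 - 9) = (n - 5)/(n - 3)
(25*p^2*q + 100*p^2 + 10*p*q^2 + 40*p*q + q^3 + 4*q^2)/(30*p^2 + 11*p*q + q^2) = (5*p*q + 20*p + q^2 + 4*q)/(6*p + q)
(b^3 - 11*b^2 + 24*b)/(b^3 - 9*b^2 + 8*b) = (b - 3)/(b - 1)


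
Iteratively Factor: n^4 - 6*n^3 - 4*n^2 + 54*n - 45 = (n + 3)*(n^3 - 9*n^2 + 23*n - 15) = (n - 3)*(n + 3)*(n^2 - 6*n + 5) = (n - 5)*(n - 3)*(n + 3)*(n - 1)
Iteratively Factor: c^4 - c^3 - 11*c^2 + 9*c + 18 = (c + 3)*(c^3 - 4*c^2 + c + 6) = (c - 3)*(c + 3)*(c^2 - c - 2) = (c - 3)*(c - 2)*(c + 3)*(c + 1)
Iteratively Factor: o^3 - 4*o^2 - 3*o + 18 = (o + 2)*(o^2 - 6*o + 9) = (o - 3)*(o + 2)*(o - 3)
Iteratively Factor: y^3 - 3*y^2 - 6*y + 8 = (y - 1)*(y^2 - 2*y - 8) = (y - 1)*(y + 2)*(y - 4)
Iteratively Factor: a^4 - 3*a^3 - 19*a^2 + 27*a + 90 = (a - 5)*(a^3 + 2*a^2 - 9*a - 18) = (a - 5)*(a + 3)*(a^2 - a - 6) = (a - 5)*(a - 3)*(a + 3)*(a + 2)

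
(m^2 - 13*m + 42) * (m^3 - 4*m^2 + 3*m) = m^5 - 17*m^4 + 97*m^3 - 207*m^2 + 126*m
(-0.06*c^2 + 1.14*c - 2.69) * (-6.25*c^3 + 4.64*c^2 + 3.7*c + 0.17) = 0.375*c^5 - 7.4034*c^4 + 21.8801*c^3 - 8.2738*c^2 - 9.7592*c - 0.4573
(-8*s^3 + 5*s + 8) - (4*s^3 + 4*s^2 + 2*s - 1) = -12*s^3 - 4*s^2 + 3*s + 9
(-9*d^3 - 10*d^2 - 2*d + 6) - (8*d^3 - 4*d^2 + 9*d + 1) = -17*d^3 - 6*d^2 - 11*d + 5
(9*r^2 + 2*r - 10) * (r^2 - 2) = 9*r^4 + 2*r^3 - 28*r^2 - 4*r + 20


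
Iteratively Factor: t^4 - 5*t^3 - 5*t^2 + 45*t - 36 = (t - 1)*(t^3 - 4*t^2 - 9*t + 36) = (t - 3)*(t - 1)*(t^2 - t - 12) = (t - 3)*(t - 1)*(t + 3)*(t - 4)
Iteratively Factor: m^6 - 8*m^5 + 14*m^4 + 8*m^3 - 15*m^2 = (m - 1)*(m^5 - 7*m^4 + 7*m^3 + 15*m^2) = m*(m - 1)*(m^4 - 7*m^3 + 7*m^2 + 15*m) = m*(m - 3)*(m - 1)*(m^3 - 4*m^2 - 5*m) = m*(m - 3)*(m - 1)*(m + 1)*(m^2 - 5*m) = m*(m - 5)*(m - 3)*(m - 1)*(m + 1)*(m)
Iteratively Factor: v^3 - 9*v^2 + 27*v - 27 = (v - 3)*(v^2 - 6*v + 9) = (v - 3)^2*(v - 3)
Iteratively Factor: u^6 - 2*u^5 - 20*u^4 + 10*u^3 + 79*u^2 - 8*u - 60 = (u - 5)*(u^5 + 3*u^4 - 5*u^3 - 15*u^2 + 4*u + 12) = (u - 5)*(u + 3)*(u^4 - 5*u^2 + 4) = (u - 5)*(u + 1)*(u + 3)*(u^3 - u^2 - 4*u + 4) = (u - 5)*(u - 1)*(u + 1)*(u + 3)*(u^2 - 4) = (u - 5)*(u - 2)*(u - 1)*(u + 1)*(u + 3)*(u + 2)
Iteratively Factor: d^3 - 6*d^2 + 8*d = (d)*(d^2 - 6*d + 8) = d*(d - 2)*(d - 4)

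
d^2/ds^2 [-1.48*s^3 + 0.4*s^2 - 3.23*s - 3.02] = 0.8 - 8.88*s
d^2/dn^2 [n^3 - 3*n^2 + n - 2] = 6*n - 6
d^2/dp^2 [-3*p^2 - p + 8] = -6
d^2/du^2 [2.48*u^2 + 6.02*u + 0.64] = 4.96000000000000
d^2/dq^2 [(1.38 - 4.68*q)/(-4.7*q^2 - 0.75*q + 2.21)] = ((5.952 - 131.976*q)*(4.7*q^2 + 0.75*q - 2.21) + (4.68*q - 1.38)*(9.4*q + 0.75)*(18.8*q + 1.5))/(4.7*q^2 + 0.75*q - 2.21)^3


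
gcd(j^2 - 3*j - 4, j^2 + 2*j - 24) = j - 4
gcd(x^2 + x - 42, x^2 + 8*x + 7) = x + 7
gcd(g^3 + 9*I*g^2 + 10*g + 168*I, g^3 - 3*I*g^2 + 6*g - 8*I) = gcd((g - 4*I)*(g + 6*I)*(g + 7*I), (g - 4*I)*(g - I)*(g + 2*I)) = g - 4*I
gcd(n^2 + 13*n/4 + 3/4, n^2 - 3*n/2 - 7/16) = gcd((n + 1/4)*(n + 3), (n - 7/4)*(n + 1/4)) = n + 1/4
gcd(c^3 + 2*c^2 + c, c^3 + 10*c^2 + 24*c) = c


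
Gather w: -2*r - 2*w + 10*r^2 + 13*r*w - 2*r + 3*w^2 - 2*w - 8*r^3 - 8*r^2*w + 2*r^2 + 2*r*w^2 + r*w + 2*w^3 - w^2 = -8*r^3 + 12*r^2 - 4*r + 2*w^3 + w^2*(2*r + 2) + w*(-8*r^2 + 14*r - 4)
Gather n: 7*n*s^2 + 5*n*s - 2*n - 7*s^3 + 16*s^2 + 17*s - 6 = n*(7*s^2 + 5*s - 2) - 7*s^3 + 16*s^2 + 17*s - 6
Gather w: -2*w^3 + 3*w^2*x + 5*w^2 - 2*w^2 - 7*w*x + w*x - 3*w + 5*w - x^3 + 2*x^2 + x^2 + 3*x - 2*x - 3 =-2*w^3 + w^2*(3*x + 3) + w*(2 - 6*x) - x^3 + 3*x^2 + x - 3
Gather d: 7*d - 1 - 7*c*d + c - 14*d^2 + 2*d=c - 14*d^2 + d*(9 - 7*c) - 1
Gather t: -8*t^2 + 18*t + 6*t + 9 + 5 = -8*t^2 + 24*t + 14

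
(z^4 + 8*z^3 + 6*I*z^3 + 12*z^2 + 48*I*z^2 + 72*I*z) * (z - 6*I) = z^5 + 8*z^4 + 48*z^3 + 288*z^2 + 432*z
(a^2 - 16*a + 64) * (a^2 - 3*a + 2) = a^4 - 19*a^3 + 114*a^2 - 224*a + 128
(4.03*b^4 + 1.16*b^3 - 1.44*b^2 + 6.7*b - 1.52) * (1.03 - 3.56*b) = -14.3468*b^5 + 0.0213000000000001*b^4 + 6.3212*b^3 - 25.3352*b^2 + 12.3122*b - 1.5656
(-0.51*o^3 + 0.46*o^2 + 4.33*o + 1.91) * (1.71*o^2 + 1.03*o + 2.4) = -0.8721*o^5 + 0.2613*o^4 + 6.6541*o^3 + 8.83*o^2 + 12.3593*o + 4.584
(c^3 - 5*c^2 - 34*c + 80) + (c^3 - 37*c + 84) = 2*c^3 - 5*c^2 - 71*c + 164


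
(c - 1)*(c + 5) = c^2 + 4*c - 5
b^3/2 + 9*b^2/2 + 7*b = b*(b/2 + 1)*(b + 7)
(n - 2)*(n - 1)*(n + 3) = n^3 - 7*n + 6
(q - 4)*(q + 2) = q^2 - 2*q - 8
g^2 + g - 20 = (g - 4)*(g + 5)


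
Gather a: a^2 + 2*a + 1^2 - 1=a^2 + 2*a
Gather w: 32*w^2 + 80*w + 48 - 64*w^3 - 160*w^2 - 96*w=-64*w^3 - 128*w^2 - 16*w + 48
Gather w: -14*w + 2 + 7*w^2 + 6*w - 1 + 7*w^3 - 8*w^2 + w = 7*w^3 - w^2 - 7*w + 1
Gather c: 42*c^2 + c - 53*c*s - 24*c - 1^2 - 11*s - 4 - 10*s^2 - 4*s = 42*c^2 + c*(-53*s - 23) - 10*s^2 - 15*s - 5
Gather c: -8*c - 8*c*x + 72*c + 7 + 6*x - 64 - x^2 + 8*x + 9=c*(64 - 8*x) - x^2 + 14*x - 48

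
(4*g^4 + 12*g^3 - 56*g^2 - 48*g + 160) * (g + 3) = 4*g^5 + 24*g^4 - 20*g^3 - 216*g^2 + 16*g + 480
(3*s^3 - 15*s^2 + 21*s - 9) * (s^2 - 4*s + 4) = 3*s^5 - 27*s^4 + 93*s^3 - 153*s^2 + 120*s - 36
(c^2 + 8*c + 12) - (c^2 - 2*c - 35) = 10*c + 47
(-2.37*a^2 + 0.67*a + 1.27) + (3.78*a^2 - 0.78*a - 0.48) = 1.41*a^2 - 0.11*a + 0.79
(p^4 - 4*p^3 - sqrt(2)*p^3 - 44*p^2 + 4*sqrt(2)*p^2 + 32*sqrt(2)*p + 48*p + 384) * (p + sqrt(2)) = p^5 - 4*p^4 - 46*p^3 - 12*sqrt(2)*p^2 + 56*p^2 + 48*sqrt(2)*p + 448*p + 384*sqrt(2)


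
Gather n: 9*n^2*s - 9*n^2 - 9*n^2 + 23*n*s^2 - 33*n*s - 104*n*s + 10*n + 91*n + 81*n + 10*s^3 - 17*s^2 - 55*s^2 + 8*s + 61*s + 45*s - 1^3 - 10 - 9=n^2*(9*s - 18) + n*(23*s^2 - 137*s + 182) + 10*s^3 - 72*s^2 + 114*s - 20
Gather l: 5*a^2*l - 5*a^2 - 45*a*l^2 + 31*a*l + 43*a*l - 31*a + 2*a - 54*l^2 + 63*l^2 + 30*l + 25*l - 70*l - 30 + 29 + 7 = -5*a^2 - 29*a + l^2*(9 - 45*a) + l*(5*a^2 + 74*a - 15) + 6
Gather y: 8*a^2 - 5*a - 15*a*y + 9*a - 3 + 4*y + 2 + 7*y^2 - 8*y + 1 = 8*a^2 + 4*a + 7*y^2 + y*(-15*a - 4)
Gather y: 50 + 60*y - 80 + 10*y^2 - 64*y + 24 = 10*y^2 - 4*y - 6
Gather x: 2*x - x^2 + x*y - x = -x^2 + x*(y + 1)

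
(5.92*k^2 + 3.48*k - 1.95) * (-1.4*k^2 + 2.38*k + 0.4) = -8.288*k^4 + 9.2176*k^3 + 13.3804*k^2 - 3.249*k - 0.78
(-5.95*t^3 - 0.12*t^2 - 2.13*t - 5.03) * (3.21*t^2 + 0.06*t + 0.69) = -19.0995*t^5 - 0.7422*t^4 - 10.95*t^3 - 16.3569*t^2 - 1.7715*t - 3.4707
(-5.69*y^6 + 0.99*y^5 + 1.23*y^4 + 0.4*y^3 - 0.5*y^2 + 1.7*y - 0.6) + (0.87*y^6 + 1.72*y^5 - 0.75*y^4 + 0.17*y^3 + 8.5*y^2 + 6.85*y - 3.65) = -4.82*y^6 + 2.71*y^5 + 0.48*y^4 + 0.57*y^3 + 8.0*y^2 + 8.55*y - 4.25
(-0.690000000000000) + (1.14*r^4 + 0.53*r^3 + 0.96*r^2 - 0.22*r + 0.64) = 1.14*r^4 + 0.53*r^3 + 0.96*r^2 - 0.22*r - 0.0499999999999999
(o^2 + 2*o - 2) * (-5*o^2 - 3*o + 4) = -5*o^4 - 13*o^3 + 8*o^2 + 14*o - 8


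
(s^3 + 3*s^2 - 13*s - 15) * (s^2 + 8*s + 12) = s^5 + 11*s^4 + 23*s^3 - 83*s^2 - 276*s - 180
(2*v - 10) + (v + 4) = 3*v - 6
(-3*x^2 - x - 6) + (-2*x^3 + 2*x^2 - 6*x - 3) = -2*x^3 - x^2 - 7*x - 9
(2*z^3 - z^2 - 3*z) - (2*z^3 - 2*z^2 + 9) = z^2 - 3*z - 9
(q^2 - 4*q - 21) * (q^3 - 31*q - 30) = q^5 - 4*q^4 - 52*q^3 + 94*q^2 + 771*q + 630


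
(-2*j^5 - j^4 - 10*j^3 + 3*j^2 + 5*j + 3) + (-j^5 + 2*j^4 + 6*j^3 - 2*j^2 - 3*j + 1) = -3*j^5 + j^4 - 4*j^3 + j^2 + 2*j + 4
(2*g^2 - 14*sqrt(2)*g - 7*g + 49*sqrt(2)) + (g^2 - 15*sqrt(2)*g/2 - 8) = 3*g^2 - 43*sqrt(2)*g/2 - 7*g - 8 + 49*sqrt(2)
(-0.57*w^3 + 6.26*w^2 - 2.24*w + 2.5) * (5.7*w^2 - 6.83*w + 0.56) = -3.249*w^5 + 39.5751*w^4 - 55.843*w^3 + 33.0548*w^2 - 18.3294*w + 1.4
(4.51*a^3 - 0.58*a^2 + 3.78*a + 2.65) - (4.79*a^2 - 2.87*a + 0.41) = 4.51*a^3 - 5.37*a^2 + 6.65*a + 2.24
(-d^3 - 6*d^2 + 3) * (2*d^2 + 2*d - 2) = -2*d^5 - 14*d^4 - 10*d^3 + 18*d^2 + 6*d - 6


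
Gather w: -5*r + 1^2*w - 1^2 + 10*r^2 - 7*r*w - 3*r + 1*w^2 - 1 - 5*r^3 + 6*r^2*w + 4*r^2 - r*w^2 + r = -5*r^3 + 14*r^2 - 7*r + w^2*(1 - r) + w*(6*r^2 - 7*r + 1) - 2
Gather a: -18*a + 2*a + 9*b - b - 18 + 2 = -16*a + 8*b - 16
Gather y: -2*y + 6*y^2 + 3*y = 6*y^2 + y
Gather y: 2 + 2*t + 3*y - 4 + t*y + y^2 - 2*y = 2*t + y^2 + y*(t + 1) - 2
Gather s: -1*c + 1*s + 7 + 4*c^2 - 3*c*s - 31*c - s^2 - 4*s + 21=4*c^2 - 32*c - s^2 + s*(-3*c - 3) + 28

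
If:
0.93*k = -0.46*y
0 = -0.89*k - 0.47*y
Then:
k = 0.00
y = 0.00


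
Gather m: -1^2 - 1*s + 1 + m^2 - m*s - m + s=m^2 + m*(-s - 1)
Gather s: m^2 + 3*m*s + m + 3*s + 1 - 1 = m^2 + m + s*(3*m + 3)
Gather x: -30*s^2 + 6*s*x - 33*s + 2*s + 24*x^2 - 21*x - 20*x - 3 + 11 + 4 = -30*s^2 - 31*s + 24*x^2 + x*(6*s - 41) + 12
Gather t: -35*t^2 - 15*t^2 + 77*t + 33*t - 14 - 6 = -50*t^2 + 110*t - 20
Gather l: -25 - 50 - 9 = -84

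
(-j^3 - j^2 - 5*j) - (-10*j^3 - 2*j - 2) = 9*j^3 - j^2 - 3*j + 2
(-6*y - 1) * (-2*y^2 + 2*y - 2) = 12*y^3 - 10*y^2 + 10*y + 2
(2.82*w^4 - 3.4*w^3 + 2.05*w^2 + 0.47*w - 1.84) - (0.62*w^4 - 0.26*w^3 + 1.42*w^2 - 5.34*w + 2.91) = 2.2*w^4 - 3.14*w^3 + 0.63*w^2 + 5.81*w - 4.75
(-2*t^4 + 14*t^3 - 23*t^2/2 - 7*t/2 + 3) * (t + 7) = -2*t^5 + 173*t^3/2 - 84*t^2 - 43*t/2 + 21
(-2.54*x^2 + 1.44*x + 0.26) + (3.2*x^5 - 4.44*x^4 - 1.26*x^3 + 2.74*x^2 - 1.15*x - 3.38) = 3.2*x^5 - 4.44*x^4 - 1.26*x^3 + 0.2*x^2 + 0.29*x - 3.12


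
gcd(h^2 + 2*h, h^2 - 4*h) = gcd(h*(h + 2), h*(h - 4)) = h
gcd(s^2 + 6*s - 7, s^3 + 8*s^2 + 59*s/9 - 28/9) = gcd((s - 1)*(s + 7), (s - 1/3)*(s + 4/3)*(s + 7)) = s + 7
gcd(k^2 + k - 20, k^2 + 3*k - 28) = k - 4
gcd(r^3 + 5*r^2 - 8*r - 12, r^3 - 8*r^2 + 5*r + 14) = r^2 - r - 2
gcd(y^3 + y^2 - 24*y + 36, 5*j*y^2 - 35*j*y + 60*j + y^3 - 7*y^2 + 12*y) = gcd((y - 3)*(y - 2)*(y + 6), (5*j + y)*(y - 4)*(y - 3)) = y - 3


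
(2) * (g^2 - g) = 2*g^2 - 2*g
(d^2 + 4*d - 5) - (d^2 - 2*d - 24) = 6*d + 19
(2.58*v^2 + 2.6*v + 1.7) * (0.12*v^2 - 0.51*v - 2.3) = 0.3096*v^4 - 1.0038*v^3 - 7.056*v^2 - 6.847*v - 3.91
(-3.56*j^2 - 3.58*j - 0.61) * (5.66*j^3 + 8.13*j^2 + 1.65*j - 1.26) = -20.1496*j^5 - 49.2056*j^4 - 38.432*j^3 - 6.3807*j^2 + 3.5043*j + 0.7686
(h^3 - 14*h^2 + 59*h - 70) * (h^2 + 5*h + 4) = h^5 - 9*h^4 - 7*h^3 + 169*h^2 - 114*h - 280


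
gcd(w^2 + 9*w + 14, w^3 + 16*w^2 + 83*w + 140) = w + 7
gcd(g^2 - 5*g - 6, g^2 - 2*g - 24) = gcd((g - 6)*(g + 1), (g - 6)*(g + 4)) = g - 6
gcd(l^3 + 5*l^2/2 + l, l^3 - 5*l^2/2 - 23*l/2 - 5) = l^2 + 5*l/2 + 1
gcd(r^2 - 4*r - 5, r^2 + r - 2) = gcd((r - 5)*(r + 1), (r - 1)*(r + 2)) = 1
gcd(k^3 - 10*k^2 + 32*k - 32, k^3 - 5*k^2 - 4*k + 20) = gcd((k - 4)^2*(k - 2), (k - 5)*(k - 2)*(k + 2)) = k - 2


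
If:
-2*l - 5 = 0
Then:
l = -5/2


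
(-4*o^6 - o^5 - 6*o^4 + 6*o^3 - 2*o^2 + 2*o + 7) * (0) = 0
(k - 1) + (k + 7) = 2*k + 6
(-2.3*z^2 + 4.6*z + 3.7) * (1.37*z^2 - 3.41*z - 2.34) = -3.151*z^4 + 14.145*z^3 - 5.235*z^2 - 23.381*z - 8.658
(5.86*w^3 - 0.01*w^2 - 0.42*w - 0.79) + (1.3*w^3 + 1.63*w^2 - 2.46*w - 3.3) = 7.16*w^3 + 1.62*w^2 - 2.88*w - 4.09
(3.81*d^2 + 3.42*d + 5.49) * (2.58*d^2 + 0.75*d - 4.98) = 9.8298*d^4 + 11.6811*d^3 - 2.2446*d^2 - 12.9141*d - 27.3402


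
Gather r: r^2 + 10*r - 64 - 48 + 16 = r^2 + 10*r - 96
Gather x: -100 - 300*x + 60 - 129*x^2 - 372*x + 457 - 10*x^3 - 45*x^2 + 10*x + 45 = -10*x^3 - 174*x^2 - 662*x + 462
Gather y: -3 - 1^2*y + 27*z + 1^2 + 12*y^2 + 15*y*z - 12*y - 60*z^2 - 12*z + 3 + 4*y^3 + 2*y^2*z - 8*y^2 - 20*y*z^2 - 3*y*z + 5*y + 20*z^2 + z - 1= 4*y^3 + y^2*(2*z + 4) + y*(-20*z^2 + 12*z - 8) - 40*z^2 + 16*z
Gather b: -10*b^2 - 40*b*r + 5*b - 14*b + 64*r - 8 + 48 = -10*b^2 + b*(-40*r - 9) + 64*r + 40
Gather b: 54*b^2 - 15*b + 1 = 54*b^2 - 15*b + 1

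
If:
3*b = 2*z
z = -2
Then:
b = -4/3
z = -2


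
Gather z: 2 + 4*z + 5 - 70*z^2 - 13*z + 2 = -70*z^2 - 9*z + 9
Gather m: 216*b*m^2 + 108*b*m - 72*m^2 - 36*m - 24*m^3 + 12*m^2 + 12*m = -24*m^3 + m^2*(216*b - 60) + m*(108*b - 24)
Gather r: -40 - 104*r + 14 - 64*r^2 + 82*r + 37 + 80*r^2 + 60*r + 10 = 16*r^2 + 38*r + 21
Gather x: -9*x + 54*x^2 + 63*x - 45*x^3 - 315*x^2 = -45*x^3 - 261*x^2 + 54*x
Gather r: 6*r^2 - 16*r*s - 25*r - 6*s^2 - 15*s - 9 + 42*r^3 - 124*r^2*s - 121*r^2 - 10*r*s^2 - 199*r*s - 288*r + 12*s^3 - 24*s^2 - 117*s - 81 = 42*r^3 + r^2*(-124*s - 115) + r*(-10*s^2 - 215*s - 313) + 12*s^3 - 30*s^2 - 132*s - 90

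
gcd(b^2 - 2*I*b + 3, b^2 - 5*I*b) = 1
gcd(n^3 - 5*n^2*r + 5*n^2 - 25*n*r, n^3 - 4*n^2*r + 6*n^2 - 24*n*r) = n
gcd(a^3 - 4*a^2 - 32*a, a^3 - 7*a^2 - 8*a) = a^2 - 8*a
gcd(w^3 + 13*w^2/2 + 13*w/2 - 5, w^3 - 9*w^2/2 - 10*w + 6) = w^2 + 3*w/2 - 1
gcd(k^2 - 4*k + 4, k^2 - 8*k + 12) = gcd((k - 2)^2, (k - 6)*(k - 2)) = k - 2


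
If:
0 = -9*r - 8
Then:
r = -8/9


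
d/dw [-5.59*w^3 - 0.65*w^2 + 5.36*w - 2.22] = -16.77*w^2 - 1.3*w + 5.36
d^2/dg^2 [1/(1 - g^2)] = 2*(-3*g^2 - 1)/(g^2 - 1)^3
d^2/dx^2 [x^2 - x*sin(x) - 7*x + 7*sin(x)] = x*sin(x) - 7*sin(x) - 2*cos(x) + 2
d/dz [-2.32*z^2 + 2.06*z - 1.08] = 2.06 - 4.64*z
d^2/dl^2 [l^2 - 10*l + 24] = 2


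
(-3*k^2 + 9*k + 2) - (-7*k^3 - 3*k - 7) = 7*k^3 - 3*k^2 + 12*k + 9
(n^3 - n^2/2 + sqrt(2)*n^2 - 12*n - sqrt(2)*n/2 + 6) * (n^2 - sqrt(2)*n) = n^5 - n^4/2 - 14*n^3 + 7*n^2 + 12*sqrt(2)*n^2 - 6*sqrt(2)*n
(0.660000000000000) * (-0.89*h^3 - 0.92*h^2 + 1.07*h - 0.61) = -0.5874*h^3 - 0.6072*h^2 + 0.7062*h - 0.4026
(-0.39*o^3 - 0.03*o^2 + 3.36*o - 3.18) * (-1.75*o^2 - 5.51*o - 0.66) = 0.6825*o^5 + 2.2014*o^4 - 5.4573*o^3 - 12.9288*o^2 + 15.3042*o + 2.0988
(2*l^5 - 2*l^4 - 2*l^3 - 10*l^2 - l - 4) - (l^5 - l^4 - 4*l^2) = l^5 - l^4 - 2*l^3 - 6*l^2 - l - 4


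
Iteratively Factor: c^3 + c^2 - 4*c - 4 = (c + 2)*(c^2 - c - 2) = (c - 2)*(c + 2)*(c + 1)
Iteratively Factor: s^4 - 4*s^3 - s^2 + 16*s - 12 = (s - 3)*(s^3 - s^2 - 4*s + 4) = (s - 3)*(s - 2)*(s^2 + s - 2) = (s - 3)*(s - 2)*(s - 1)*(s + 2)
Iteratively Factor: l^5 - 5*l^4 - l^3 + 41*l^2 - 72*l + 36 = (l - 3)*(l^4 - 2*l^3 - 7*l^2 + 20*l - 12) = (l - 3)*(l - 1)*(l^3 - l^2 - 8*l + 12) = (l - 3)*(l - 2)*(l - 1)*(l^2 + l - 6) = (l - 3)*(l - 2)^2*(l - 1)*(l + 3)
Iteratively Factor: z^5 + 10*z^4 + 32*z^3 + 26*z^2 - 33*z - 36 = (z + 4)*(z^4 + 6*z^3 + 8*z^2 - 6*z - 9) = (z + 1)*(z + 4)*(z^3 + 5*z^2 + 3*z - 9) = (z - 1)*(z + 1)*(z + 4)*(z^2 + 6*z + 9) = (z - 1)*(z + 1)*(z + 3)*(z + 4)*(z + 3)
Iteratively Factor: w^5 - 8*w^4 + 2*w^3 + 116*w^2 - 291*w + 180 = (w - 3)*(w^4 - 5*w^3 - 13*w^2 + 77*w - 60) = (w - 3)^2*(w^3 - 2*w^2 - 19*w + 20) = (w - 5)*(w - 3)^2*(w^2 + 3*w - 4) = (w - 5)*(w - 3)^2*(w + 4)*(w - 1)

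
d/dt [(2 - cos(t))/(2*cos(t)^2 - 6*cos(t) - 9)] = (8*cos(t) - cos(2*t) - 22)*sin(t)/(6*cos(t) - cos(2*t) + 8)^2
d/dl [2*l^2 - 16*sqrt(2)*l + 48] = 4*l - 16*sqrt(2)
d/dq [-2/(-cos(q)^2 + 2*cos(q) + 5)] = 4*(cos(q) - 1)*sin(q)/(sin(q)^2 + 2*cos(q) + 4)^2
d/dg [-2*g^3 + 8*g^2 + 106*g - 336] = -6*g^2 + 16*g + 106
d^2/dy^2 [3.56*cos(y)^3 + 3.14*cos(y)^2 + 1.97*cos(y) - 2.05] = -32.04*cos(y)^3 - 12.56*cos(y)^2 + 19.39*cos(y) + 6.28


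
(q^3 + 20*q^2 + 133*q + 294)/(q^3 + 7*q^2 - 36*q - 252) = (q + 7)/(q - 6)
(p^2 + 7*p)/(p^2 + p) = (p + 7)/(p + 1)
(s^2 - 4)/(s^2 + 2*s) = (s - 2)/s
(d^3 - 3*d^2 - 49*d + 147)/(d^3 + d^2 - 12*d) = (d^2 - 49)/(d*(d + 4))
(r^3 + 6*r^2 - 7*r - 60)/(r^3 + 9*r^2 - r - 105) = (r + 4)/(r + 7)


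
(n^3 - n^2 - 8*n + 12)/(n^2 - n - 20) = (-n^3 + n^2 + 8*n - 12)/(-n^2 + n + 20)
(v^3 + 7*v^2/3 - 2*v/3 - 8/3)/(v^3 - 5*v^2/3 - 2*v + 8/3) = (v + 2)/(v - 2)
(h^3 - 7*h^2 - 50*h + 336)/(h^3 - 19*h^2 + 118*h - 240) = (h + 7)/(h - 5)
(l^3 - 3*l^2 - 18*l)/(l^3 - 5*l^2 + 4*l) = (l^2 - 3*l - 18)/(l^2 - 5*l + 4)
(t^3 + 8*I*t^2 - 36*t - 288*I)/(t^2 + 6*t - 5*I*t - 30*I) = (t^2 + t*(-6 + 8*I) - 48*I)/(t - 5*I)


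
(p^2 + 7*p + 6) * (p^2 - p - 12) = p^4 + 6*p^3 - 13*p^2 - 90*p - 72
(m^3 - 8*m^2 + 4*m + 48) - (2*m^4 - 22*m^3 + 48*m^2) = -2*m^4 + 23*m^3 - 56*m^2 + 4*m + 48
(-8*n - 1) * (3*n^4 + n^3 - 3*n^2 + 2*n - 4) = -24*n^5 - 11*n^4 + 23*n^3 - 13*n^2 + 30*n + 4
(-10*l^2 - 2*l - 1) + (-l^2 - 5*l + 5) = -11*l^2 - 7*l + 4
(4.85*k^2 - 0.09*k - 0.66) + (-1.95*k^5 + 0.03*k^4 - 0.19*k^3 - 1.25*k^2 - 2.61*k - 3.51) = -1.95*k^5 + 0.03*k^4 - 0.19*k^3 + 3.6*k^2 - 2.7*k - 4.17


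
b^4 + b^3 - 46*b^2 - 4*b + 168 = (b - 6)*(b - 2)*(b + 2)*(b + 7)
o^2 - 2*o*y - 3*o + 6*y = (o - 3)*(o - 2*y)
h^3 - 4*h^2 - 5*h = h*(h - 5)*(h + 1)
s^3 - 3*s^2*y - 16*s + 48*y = (s - 4)*(s + 4)*(s - 3*y)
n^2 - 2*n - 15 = (n - 5)*(n + 3)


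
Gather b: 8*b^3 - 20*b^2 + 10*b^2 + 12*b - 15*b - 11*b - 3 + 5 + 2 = 8*b^3 - 10*b^2 - 14*b + 4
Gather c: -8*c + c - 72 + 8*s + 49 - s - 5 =-7*c + 7*s - 28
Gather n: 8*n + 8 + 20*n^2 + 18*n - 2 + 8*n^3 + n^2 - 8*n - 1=8*n^3 + 21*n^2 + 18*n + 5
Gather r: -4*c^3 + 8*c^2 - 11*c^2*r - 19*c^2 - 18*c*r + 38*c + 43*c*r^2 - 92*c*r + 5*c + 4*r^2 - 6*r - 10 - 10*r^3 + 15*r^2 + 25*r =-4*c^3 - 11*c^2 + 43*c - 10*r^3 + r^2*(43*c + 19) + r*(-11*c^2 - 110*c + 19) - 10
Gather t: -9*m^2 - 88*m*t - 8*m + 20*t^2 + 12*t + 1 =-9*m^2 - 8*m + 20*t^2 + t*(12 - 88*m) + 1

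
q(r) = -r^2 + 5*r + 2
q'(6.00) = -7.00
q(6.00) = -4.00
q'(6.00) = -7.00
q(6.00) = -4.00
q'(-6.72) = 18.44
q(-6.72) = -76.76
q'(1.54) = 1.92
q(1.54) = 7.33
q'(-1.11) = 7.22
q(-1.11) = -4.78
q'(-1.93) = 8.86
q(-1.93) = -11.37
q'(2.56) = -0.12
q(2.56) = 8.25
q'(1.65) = 1.70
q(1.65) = 7.53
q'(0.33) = 4.34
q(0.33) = 3.54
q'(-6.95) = 18.90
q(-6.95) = -81.05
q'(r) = 5 - 2*r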